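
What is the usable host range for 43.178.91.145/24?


Network: 43.178.91.0
Broadcast: 43.178.91.255
First usable = network + 1
Last usable = broadcast - 1
Range: 43.178.91.1 to 43.178.91.254


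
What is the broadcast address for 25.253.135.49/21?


Network: 25.253.128.0/21
Host bits = 11
Set all host bits to 1:
Broadcast: 25.253.135.255


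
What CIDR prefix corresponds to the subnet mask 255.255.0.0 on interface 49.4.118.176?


Binary: 11111111.11111111.00000000.00000000
Count leading 1s
Prefix: /16


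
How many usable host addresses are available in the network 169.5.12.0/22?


Host bits = 32 - 22 = 10
Total addresses = 2^10 = 1024
Usable = total - 2 (network and broadcast)
Usable hosts: 1022


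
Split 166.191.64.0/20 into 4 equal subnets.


New prefix = 20 + 2 = 22
Each subnet has 1024 addresses
  166.191.64.0/22
  166.191.68.0/22
  166.191.72.0/22
  166.191.76.0/22
Subnets: 166.191.64.0/22, 166.191.68.0/22, 166.191.72.0/22, 166.191.76.0/22


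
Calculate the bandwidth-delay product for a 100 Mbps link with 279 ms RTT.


BDP = bandwidth * RTT
= 100 Mbps * 279 ms
= 100 * 1e6 * 279 / 1000 bits
= 27900000 bits
= 3487500 bytes
= 3405.7617 KB
BDP = 27900000 bits (3487500 bytes)


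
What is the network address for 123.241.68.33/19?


IP:   01111011.11110001.01000100.00100001
Mask: 11111111.11111111.11100000.00000000
AND operation:
Net:  01111011.11110001.01000000.00000000
Network: 123.241.64.0/19


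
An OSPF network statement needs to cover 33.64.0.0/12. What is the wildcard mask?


Subnet mask: 255.240.0.0
Wildcard = 255.255.255.255 - subnet mask
255 - 255 = 0
255 - 240 = 15
255 - 0 = 255
255 - 0 = 255
Wildcard: 0.15.255.255


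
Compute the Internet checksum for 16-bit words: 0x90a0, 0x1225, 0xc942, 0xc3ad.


Sum all words (with carry folding):
+ 0x90a0 = 0x90a0
+ 0x1225 = 0xa2c5
+ 0xc942 = 0x6c08
+ 0xc3ad = 0x2fb6
One's complement: ~0x2fb6
Checksum = 0xd049


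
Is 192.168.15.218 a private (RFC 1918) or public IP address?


RFC 1918 private ranges:
  10.0.0.0/8 (10.0.0.0 - 10.255.255.255)
  172.16.0.0/12 (172.16.0.0 - 172.31.255.255)
  192.168.0.0/16 (192.168.0.0 - 192.168.255.255)
Private (in 192.168.0.0/16)


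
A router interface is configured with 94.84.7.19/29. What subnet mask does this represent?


/29 means 29 network bits, 3 host bits
Binary: 11111111111111111111111111111000
Mask: 255.255.255.248


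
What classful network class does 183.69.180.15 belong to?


First octet: 183
Binary: 10110111
10xxxxxx -> Class B (128-191)
Class B, default mask 255.255.0.0 (/16)


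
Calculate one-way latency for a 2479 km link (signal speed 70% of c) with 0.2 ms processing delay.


Speed = 0.7 * 3e5 km/s = 210000 km/s
Propagation delay = 2479 / 210000 = 0.0118 s = 11.8048 ms
Processing delay = 0.2 ms
Total one-way latency = 12.0048 ms


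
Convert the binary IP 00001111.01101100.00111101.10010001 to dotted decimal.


00001111 = 15
01101100 = 108
00111101 = 61
10010001 = 145
IP: 15.108.61.145


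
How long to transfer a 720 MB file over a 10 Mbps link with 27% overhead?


Effective throughput = 10 * (1 - 27/100) = 7.3 Mbps
File size in Mb = 720 * 8 = 5760 Mb
Time = 5760 / 7.3
Time = 789.0411 seconds


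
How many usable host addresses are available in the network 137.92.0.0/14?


Host bits = 32 - 14 = 18
Total addresses = 2^18 = 262144
Usable = total - 2 (network and broadcast)
Usable hosts: 262142


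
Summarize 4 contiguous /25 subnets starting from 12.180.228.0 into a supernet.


Original prefix: /25
Number of subnets: 4 = 2^2
New prefix = 25 - 2 = 23
Supernet: 12.180.228.0/23


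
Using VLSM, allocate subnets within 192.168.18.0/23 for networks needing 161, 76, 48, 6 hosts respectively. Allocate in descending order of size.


161 hosts -> /24 (254 usable): 192.168.18.0/24
76 hosts -> /25 (126 usable): 192.168.19.0/25
48 hosts -> /26 (62 usable): 192.168.19.128/26
6 hosts -> /29 (6 usable): 192.168.19.192/29
Allocation: 192.168.18.0/24 (161 hosts, 254 usable); 192.168.19.0/25 (76 hosts, 126 usable); 192.168.19.128/26 (48 hosts, 62 usable); 192.168.19.192/29 (6 hosts, 6 usable)


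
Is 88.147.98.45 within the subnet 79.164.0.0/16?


Subnet network: 79.164.0.0
Test IP AND mask: 88.147.0.0
No, 88.147.98.45 is not in 79.164.0.0/16


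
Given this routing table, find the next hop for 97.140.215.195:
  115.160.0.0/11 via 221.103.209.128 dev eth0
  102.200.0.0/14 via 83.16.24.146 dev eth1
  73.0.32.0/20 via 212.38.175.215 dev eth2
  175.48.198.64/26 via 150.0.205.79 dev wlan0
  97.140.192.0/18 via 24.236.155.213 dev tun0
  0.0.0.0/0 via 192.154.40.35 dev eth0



Longest prefix match for 97.140.215.195:
  /11 115.160.0.0: no
  /14 102.200.0.0: no
  /20 73.0.32.0: no
  /26 175.48.198.64: no
  /18 97.140.192.0: MATCH
  /0 0.0.0.0: MATCH
Selected: next-hop 24.236.155.213 via tun0 (matched /18)


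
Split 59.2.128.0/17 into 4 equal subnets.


New prefix = 17 + 2 = 19
Each subnet has 8192 addresses
  59.2.128.0/19
  59.2.160.0/19
  59.2.192.0/19
  59.2.224.0/19
Subnets: 59.2.128.0/19, 59.2.160.0/19, 59.2.192.0/19, 59.2.224.0/19


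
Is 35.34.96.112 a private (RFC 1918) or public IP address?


RFC 1918 private ranges:
  10.0.0.0/8 (10.0.0.0 - 10.255.255.255)
  172.16.0.0/12 (172.16.0.0 - 172.31.255.255)
  192.168.0.0/16 (192.168.0.0 - 192.168.255.255)
Public (not in any RFC 1918 range)


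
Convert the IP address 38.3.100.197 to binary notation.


38 = 00100110
3 = 00000011
100 = 01100100
197 = 11000101
Binary: 00100110.00000011.01100100.11000101


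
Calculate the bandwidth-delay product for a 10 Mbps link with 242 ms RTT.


BDP = bandwidth * RTT
= 10 Mbps * 242 ms
= 10 * 1e6 * 242 / 1000 bits
= 2420000 bits
= 302500 bytes
= 295.4102 KB
BDP = 2420000 bits (302500 bytes)


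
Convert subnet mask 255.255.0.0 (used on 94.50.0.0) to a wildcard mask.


Subnet mask: 255.255.0.0
Wildcard = 255.255.255.255 - subnet mask
255 - 255 = 0
255 - 255 = 0
255 - 0 = 255
255 - 0 = 255
Wildcard: 0.0.255.255


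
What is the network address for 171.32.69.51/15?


IP:   10101011.00100000.01000101.00110011
Mask: 11111111.11111110.00000000.00000000
AND operation:
Net:  10101011.00100000.00000000.00000000
Network: 171.32.0.0/15


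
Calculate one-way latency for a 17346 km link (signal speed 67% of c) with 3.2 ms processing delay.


Speed = 0.67 * 3e5 km/s = 201000 km/s
Propagation delay = 17346 / 201000 = 0.0863 s = 86.2985 ms
Processing delay = 3.2 ms
Total one-way latency = 89.4985 ms


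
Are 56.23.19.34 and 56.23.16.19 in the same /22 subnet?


Mask: 255.255.252.0
56.23.19.34 AND mask = 56.23.16.0
56.23.16.19 AND mask = 56.23.16.0
Yes, same subnet (56.23.16.0)


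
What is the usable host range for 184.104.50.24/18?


Network: 184.104.0.0
Broadcast: 184.104.63.255
First usable = network + 1
Last usable = broadcast - 1
Range: 184.104.0.1 to 184.104.63.254


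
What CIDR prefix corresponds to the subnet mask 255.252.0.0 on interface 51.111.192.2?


Binary: 11111111.11111100.00000000.00000000
Count leading 1s
Prefix: /14


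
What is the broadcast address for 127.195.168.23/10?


Network: 127.192.0.0/10
Host bits = 22
Set all host bits to 1:
Broadcast: 127.255.255.255


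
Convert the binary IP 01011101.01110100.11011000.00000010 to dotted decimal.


01011101 = 93
01110100 = 116
11011000 = 216
00000010 = 2
IP: 93.116.216.2


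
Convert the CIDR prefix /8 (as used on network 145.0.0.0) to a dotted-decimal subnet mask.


/8 means 8 network bits, 24 host bits
Binary: 11111111000000000000000000000000
Mask: 255.0.0.0


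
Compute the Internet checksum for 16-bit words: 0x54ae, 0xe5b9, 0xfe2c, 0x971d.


Sum all words (with carry folding):
+ 0x54ae = 0x54ae
+ 0xe5b9 = 0x3a68
+ 0xfe2c = 0x3895
+ 0x971d = 0xcfb2
One's complement: ~0xcfb2
Checksum = 0x304d


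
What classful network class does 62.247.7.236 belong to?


First octet: 62
Binary: 00111110
0xxxxxxx -> Class A (1-126)
Class A, default mask 255.0.0.0 (/8)


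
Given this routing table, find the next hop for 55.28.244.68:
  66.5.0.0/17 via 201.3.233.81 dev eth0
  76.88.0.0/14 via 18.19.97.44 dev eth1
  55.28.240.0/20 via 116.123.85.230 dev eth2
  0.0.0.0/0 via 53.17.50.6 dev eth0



Longest prefix match for 55.28.244.68:
  /17 66.5.0.0: no
  /14 76.88.0.0: no
  /20 55.28.240.0: MATCH
  /0 0.0.0.0: MATCH
Selected: next-hop 116.123.85.230 via eth2 (matched /20)


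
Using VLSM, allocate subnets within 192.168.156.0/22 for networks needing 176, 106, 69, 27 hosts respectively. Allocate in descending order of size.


176 hosts -> /24 (254 usable): 192.168.156.0/24
106 hosts -> /25 (126 usable): 192.168.157.0/25
69 hosts -> /25 (126 usable): 192.168.157.128/25
27 hosts -> /27 (30 usable): 192.168.158.0/27
Allocation: 192.168.156.0/24 (176 hosts, 254 usable); 192.168.157.0/25 (106 hosts, 126 usable); 192.168.157.128/25 (69 hosts, 126 usable); 192.168.158.0/27 (27 hosts, 30 usable)


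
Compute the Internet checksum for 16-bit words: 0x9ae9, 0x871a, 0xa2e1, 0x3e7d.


Sum all words (with carry folding):
+ 0x9ae9 = 0x9ae9
+ 0x871a = 0x2204
+ 0xa2e1 = 0xc4e5
+ 0x3e7d = 0x0363
One's complement: ~0x0363
Checksum = 0xfc9c


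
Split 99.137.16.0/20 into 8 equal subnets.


New prefix = 20 + 3 = 23
Each subnet has 512 addresses
  99.137.16.0/23
  99.137.18.0/23
  99.137.20.0/23
  99.137.22.0/23
  99.137.24.0/23
  99.137.26.0/23
  99.137.28.0/23
  99.137.30.0/23
Subnets: 99.137.16.0/23, 99.137.18.0/23, 99.137.20.0/23, 99.137.22.0/23, 99.137.24.0/23, 99.137.26.0/23, 99.137.28.0/23, 99.137.30.0/23


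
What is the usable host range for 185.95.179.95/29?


Network: 185.95.179.88
Broadcast: 185.95.179.95
First usable = network + 1
Last usable = broadcast - 1
Range: 185.95.179.89 to 185.95.179.94


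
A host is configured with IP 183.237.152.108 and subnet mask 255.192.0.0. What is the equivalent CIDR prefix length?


Binary: 11111111.11000000.00000000.00000000
Count leading 1s
Prefix: /10


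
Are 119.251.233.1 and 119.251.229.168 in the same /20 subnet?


Mask: 255.255.240.0
119.251.233.1 AND mask = 119.251.224.0
119.251.229.168 AND mask = 119.251.224.0
Yes, same subnet (119.251.224.0)


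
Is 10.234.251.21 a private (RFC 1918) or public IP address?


RFC 1918 private ranges:
  10.0.0.0/8 (10.0.0.0 - 10.255.255.255)
  172.16.0.0/12 (172.16.0.0 - 172.31.255.255)
  192.168.0.0/16 (192.168.0.0 - 192.168.255.255)
Private (in 10.0.0.0/8)


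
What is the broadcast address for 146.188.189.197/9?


Network: 146.128.0.0/9
Host bits = 23
Set all host bits to 1:
Broadcast: 146.255.255.255


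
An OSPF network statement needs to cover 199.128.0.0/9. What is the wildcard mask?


Subnet mask: 255.128.0.0
Wildcard = 255.255.255.255 - subnet mask
255 - 255 = 0
255 - 128 = 127
255 - 0 = 255
255 - 0 = 255
Wildcard: 0.127.255.255


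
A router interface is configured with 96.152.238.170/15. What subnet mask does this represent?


/15 means 15 network bits, 17 host bits
Binary: 11111111111111100000000000000000
Mask: 255.254.0.0


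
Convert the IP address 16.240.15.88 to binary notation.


16 = 00010000
240 = 11110000
15 = 00001111
88 = 01011000
Binary: 00010000.11110000.00001111.01011000


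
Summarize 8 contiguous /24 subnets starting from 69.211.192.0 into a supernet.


Original prefix: /24
Number of subnets: 8 = 2^3
New prefix = 24 - 3 = 21
Supernet: 69.211.192.0/21


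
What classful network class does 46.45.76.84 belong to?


First octet: 46
Binary: 00101110
0xxxxxxx -> Class A (1-126)
Class A, default mask 255.0.0.0 (/8)


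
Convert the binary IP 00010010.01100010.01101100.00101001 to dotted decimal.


00010010 = 18
01100010 = 98
01101100 = 108
00101001 = 41
IP: 18.98.108.41


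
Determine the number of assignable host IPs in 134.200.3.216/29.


Host bits = 32 - 29 = 3
Total addresses = 2^3 = 8
Usable = total - 2 (network and broadcast)
Usable hosts: 6


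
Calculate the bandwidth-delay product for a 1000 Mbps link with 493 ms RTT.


BDP = bandwidth * RTT
= 1000 Mbps * 493 ms
= 1000 * 1e6 * 493 / 1000 bits
= 493000000 bits
= 61625000 bytes
= 60180.6641 KB
BDP = 493000000 bits (61625000 bytes)


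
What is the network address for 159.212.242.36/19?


IP:   10011111.11010100.11110010.00100100
Mask: 11111111.11111111.11100000.00000000
AND operation:
Net:  10011111.11010100.11100000.00000000
Network: 159.212.224.0/19


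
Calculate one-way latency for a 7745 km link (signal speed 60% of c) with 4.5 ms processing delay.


Speed = 0.6 * 3e5 km/s = 180000 km/s
Propagation delay = 7745 / 180000 = 0.043 s = 43.0278 ms
Processing delay = 4.5 ms
Total one-way latency = 47.5278 ms


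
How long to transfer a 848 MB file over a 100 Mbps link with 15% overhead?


Effective throughput = 100 * (1 - 15/100) = 85 Mbps
File size in Mb = 848 * 8 = 6784 Mb
Time = 6784 / 85
Time = 79.8118 seconds


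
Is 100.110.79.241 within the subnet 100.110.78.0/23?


Subnet network: 100.110.78.0
Test IP AND mask: 100.110.78.0
Yes, 100.110.79.241 is in 100.110.78.0/23


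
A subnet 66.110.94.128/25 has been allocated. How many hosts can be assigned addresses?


Host bits = 32 - 25 = 7
Total addresses = 2^7 = 128
Usable = total - 2 (network and broadcast)
Usable hosts: 126


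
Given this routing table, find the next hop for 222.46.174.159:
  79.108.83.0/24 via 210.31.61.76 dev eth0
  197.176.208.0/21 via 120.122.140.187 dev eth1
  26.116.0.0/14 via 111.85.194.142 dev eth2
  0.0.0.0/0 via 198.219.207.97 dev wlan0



Longest prefix match for 222.46.174.159:
  /24 79.108.83.0: no
  /21 197.176.208.0: no
  /14 26.116.0.0: no
  /0 0.0.0.0: MATCH
Selected: next-hop 198.219.207.97 via wlan0 (matched /0)


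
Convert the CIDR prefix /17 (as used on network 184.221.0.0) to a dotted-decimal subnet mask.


/17 means 17 network bits, 15 host bits
Binary: 11111111111111111000000000000000
Mask: 255.255.128.0


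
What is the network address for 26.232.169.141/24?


IP:   00011010.11101000.10101001.10001101
Mask: 11111111.11111111.11111111.00000000
AND operation:
Net:  00011010.11101000.10101001.00000000
Network: 26.232.169.0/24


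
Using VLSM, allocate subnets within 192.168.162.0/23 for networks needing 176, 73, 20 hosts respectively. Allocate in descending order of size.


176 hosts -> /24 (254 usable): 192.168.162.0/24
73 hosts -> /25 (126 usable): 192.168.163.0/25
20 hosts -> /27 (30 usable): 192.168.163.128/27
Allocation: 192.168.162.0/24 (176 hosts, 254 usable); 192.168.163.0/25 (73 hosts, 126 usable); 192.168.163.128/27 (20 hosts, 30 usable)


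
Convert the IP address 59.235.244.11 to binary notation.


59 = 00111011
235 = 11101011
244 = 11110100
11 = 00001011
Binary: 00111011.11101011.11110100.00001011


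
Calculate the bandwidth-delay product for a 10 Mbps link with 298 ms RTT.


BDP = bandwidth * RTT
= 10 Mbps * 298 ms
= 10 * 1e6 * 298 / 1000 bits
= 2980000 bits
= 372500 bytes
= 363.7695 KB
BDP = 2980000 bits (372500 bytes)


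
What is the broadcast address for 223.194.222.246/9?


Network: 223.128.0.0/9
Host bits = 23
Set all host bits to 1:
Broadcast: 223.255.255.255


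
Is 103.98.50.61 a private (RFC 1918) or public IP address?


RFC 1918 private ranges:
  10.0.0.0/8 (10.0.0.0 - 10.255.255.255)
  172.16.0.0/12 (172.16.0.0 - 172.31.255.255)
  192.168.0.0/16 (192.168.0.0 - 192.168.255.255)
Public (not in any RFC 1918 range)


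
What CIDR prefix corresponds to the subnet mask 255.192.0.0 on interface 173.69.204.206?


Binary: 11111111.11000000.00000000.00000000
Count leading 1s
Prefix: /10


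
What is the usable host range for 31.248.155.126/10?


Network: 31.192.0.0
Broadcast: 31.255.255.255
First usable = network + 1
Last usable = broadcast - 1
Range: 31.192.0.1 to 31.255.255.254


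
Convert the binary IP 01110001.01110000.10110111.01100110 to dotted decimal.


01110001 = 113
01110000 = 112
10110111 = 183
01100110 = 102
IP: 113.112.183.102


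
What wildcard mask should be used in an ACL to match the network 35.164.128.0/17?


Subnet mask: 255.255.128.0
Wildcard = 255.255.255.255 - subnet mask
255 - 255 = 0
255 - 255 = 0
255 - 128 = 127
255 - 0 = 255
Wildcard: 0.0.127.255


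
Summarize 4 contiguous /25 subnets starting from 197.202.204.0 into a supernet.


Original prefix: /25
Number of subnets: 4 = 2^2
New prefix = 25 - 2 = 23
Supernet: 197.202.204.0/23


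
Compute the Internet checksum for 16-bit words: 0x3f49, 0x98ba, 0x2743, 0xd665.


Sum all words (with carry folding):
+ 0x3f49 = 0x3f49
+ 0x98ba = 0xd803
+ 0x2743 = 0xff46
+ 0xd665 = 0xd5ac
One's complement: ~0xd5ac
Checksum = 0x2a53


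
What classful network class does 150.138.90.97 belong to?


First octet: 150
Binary: 10010110
10xxxxxx -> Class B (128-191)
Class B, default mask 255.255.0.0 (/16)


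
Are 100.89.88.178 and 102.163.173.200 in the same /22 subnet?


Mask: 255.255.252.0
100.89.88.178 AND mask = 100.89.88.0
102.163.173.200 AND mask = 102.163.172.0
No, different subnets (100.89.88.0 vs 102.163.172.0)


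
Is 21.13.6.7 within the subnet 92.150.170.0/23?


Subnet network: 92.150.170.0
Test IP AND mask: 21.13.6.0
No, 21.13.6.7 is not in 92.150.170.0/23


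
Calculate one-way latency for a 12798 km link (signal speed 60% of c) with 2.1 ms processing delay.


Speed = 0.6 * 3e5 km/s = 180000 km/s
Propagation delay = 12798 / 180000 = 0.0711 s = 71.1 ms
Processing delay = 2.1 ms
Total one-way latency = 73.2 ms


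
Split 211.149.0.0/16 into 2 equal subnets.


New prefix = 16 + 1 = 17
Each subnet has 32768 addresses
  211.149.0.0/17
  211.149.128.0/17
Subnets: 211.149.0.0/17, 211.149.128.0/17


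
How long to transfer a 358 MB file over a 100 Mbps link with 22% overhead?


Effective throughput = 100 * (1 - 22/100) = 78 Mbps
File size in Mb = 358 * 8 = 2864 Mb
Time = 2864 / 78
Time = 36.7179 seconds


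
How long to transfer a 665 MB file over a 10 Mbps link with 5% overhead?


Effective throughput = 10 * (1 - 5/100) = 9.5 Mbps
File size in Mb = 665 * 8 = 5320 Mb
Time = 5320 / 9.5
Time = 560 seconds


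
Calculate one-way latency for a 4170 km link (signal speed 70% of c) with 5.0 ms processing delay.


Speed = 0.7 * 3e5 km/s = 210000 km/s
Propagation delay = 4170 / 210000 = 0.0199 s = 19.8571 ms
Processing delay = 5.0 ms
Total one-way latency = 24.8571 ms


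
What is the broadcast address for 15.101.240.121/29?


Network: 15.101.240.120/29
Host bits = 3
Set all host bits to 1:
Broadcast: 15.101.240.127


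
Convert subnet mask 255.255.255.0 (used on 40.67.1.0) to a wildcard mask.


Subnet mask: 255.255.255.0
Wildcard = 255.255.255.255 - subnet mask
255 - 255 = 0
255 - 255 = 0
255 - 255 = 0
255 - 0 = 255
Wildcard: 0.0.0.255


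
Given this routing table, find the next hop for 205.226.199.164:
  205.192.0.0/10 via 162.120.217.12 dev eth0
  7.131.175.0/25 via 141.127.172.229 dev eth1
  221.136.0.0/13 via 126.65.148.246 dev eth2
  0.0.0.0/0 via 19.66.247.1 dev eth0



Longest prefix match for 205.226.199.164:
  /10 205.192.0.0: MATCH
  /25 7.131.175.0: no
  /13 221.136.0.0: no
  /0 0.0.0.0: MATCH
Selected: next-hop 162.120.217.12 via eth0 (matched /10)


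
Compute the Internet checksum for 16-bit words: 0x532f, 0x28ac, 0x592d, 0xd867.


Sum all words (with carry folding):
+ 0x532f = 0x532f
+ 0x28ac = 0x7bdb
+ 0x592d = 0xd508
+ 0xd867 = 0xad70
One's complement: ~0xad70
Checksum = 0x528f


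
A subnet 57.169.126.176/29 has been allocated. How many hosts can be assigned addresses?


Host bits = 32 - 29 = 3
Total addresses = 2^3 = 8
Usable = total - 2 (network and broadcast)
Usable hosts: 6


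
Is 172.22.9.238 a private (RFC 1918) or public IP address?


RFC 1918 private ranges:
  10.0.0.0/8 (10.0.0.0 - 10.255.255.255)
  172.16.0.0/12 (172.16.0.0 - 172.31.255.255)
  192.168.0.0/16 (192.168.0.0 - 192.168.255.255)
Private (in 172.16.0.0/12)


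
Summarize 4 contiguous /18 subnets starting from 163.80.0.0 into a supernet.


Original prefix: /18
Number of subnets: 4 = 2^2
New prefix = 18 - 2 = 16
Supernet: 163.80.0.0/16


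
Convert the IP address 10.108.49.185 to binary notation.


10 = 00001010
108 = 01101100
49 = 00110001
185 = 10111001
Binary: 00001010.01101100.00110001.10111001


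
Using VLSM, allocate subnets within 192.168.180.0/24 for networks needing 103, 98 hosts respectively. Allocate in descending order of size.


103 hosts -> /25 (126 usable): 192.168.180.0/25
98 hosts -> /25 (126 usable): 192.168.180.128/25
Allocation: 192.168.180.0/25 (103 hosts, 126 usable); 192.168.180.128/25 (98 hosts, 126 usable)


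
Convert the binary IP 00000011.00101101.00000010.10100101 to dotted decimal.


00000011 = 3
00101101 = 45
00000010 = 2
10100101 = 165
IP: 3.45.2.165


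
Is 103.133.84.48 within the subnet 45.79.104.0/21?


Subnet network: 45.79.104.0
Test IP AND mask: 103.133.80.0
No, 103.133.84.48 is not in 45.79.104.0/21


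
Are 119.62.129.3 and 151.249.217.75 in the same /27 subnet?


Mask: 255.255.255.224
119.62.129.3 AND mask = 119.62.129.0
151.249.217.75 AND mask = 151.249.217.64
No, different subnets (119.62.129.0 vs 151.249.217.64)


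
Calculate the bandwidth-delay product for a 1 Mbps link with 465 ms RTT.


BDP = bandwidth * RTT
= 1 Mbps * 465 ms
= 1 * 1e6 * 465 / 1000 bits
= 465000 bits
= 58125 bytes
= 56.7627 KB
BDP = 465000 bits (58125 bytes)


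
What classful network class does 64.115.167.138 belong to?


First octet: 64
Binary: 01000000
0xxxxxxx -> Class A (1-126)
Class A, default mask 255.0.0.0 (/8)


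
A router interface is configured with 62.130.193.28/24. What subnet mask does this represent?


/24 means 24 network bits, 8 host bits
Binary: 11111111111111111111111100000000
Mask: 255.255.255.0


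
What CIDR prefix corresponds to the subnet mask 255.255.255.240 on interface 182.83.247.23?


Binary: 11111111.11111111.11111111.11110000
Count leading 1s
Prefix: /28


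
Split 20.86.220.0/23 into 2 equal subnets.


New prefix = 23 + 1 = 24
Each subnet has 256 addresses
  20.86.220.0/24
  20.86.221.0/24
Subnets: 20.86.220.0/24, 20.86.221.0/24


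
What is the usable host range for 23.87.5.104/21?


Network: 23.87.0.0
Broadcast: 23.87.7.255
First usable = network + 1
Last usable = broadcast - 1
Range: 23.87.0.1 to 23.87.7.254


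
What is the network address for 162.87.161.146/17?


IP:   10100010.01010111.10100001.10010010
Mask: 11111111.11111111.10000000.00000000
AND operation:
Net:  10100010.01010111.10000000.00000000
Network: 162.87.128.0/17


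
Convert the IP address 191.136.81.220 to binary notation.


191 = 10111111
136 = 10001000
81 = 01010001
220 = 11011100
Binary: 10111111.10001000.01010001.11011100


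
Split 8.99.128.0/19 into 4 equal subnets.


New prefix = 19 + 2 = 21
Each subnet has 2048 addresses
  8.99.128.0/21
  8.99.136.0/21
  8.99.144.0/21
  8.99.152.0/21
Subnets: 8.99.128.0/21, 8.99.136.0/21, 8.99.144.0/21, 8.99.152.0/21


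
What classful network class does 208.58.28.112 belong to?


First octet: 208
Binary: 11010000
110xxxxx -> Class C (192-223)
Class C, default mask 255.255.255.0 (/24)


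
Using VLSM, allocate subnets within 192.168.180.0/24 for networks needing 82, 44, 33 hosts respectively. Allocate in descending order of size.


82 hosts -> /25 (126 usable): 192.168.180.0/25
44 hosts -> /26 (62 usable): 192.168.180.128/26
33 hosts -> /26 (62 usable): 192.168.180.192/26
Allocation: 192.168.180.0/25 (82 hosts, 126 usable); 192.168.180.128/26 (44 hosts, 62 usable); 192.168.180.192/26 (33 hosts, 62 usable)


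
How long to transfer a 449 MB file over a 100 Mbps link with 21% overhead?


Effective throughput = 100 * (1 - 21/100) = 79 Mbps
File size in Mb = 449 * 8 = 3592 Mb
Time = 3592 / 79
Time = 45.4684 seconds


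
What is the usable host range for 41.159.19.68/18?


Network: 41.159.0.0
Broadcast: 41.159.63.255
First usable = network + 1
Last usable = broadcast - 1
Range: 41.159.0.1 to 41.159.63.254


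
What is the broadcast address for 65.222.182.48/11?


Network: 65.192.0.0/11
Host bits = 21
Set all host bits to 1:
Broadcast: 65.223.255.255


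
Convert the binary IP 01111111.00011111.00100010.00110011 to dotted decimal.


01111111 = 127
00011111 = 31
00100010 = 34
00110011 = 51
IP: 127.31.34.51


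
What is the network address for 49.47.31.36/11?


IP:   00110001.00101111.00011111.00100100
Mask: 11111111.11100000.00000000.00000000
AND operation:
Net:  00110001.00100000.00000000.00000000
Network: 49.32.0.0/11


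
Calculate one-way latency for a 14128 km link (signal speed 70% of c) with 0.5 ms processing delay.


Speed = 0.7 * 3e5 km/s = 210000 km/s
Propagation delay = 14128 / 210000 = 0.0673 s = 67.2762 ms
Processing delay = 0.5 ms
Total one-way latency = 67.7762 ms


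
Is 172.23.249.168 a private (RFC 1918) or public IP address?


RFC 1918 private ranges:
  10.0.0.0/8 (10.0.0.0 - 10.255.255.255)
  172.16.0.0/12 (172.16.0.0 - 172.31.255.255)
  192.168.0.0/16 (192.168.0.0 - 192.168.255.255)
Private (in 172.16.0.0/12)


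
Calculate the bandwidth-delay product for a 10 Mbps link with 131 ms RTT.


BDP = bandwidth * RTT
= 10 Mbps * 131 ms
= 10 * 1e6 * 131 / 1000 bits
= 1310000 bits
= 163750 bytes
= 159.9121 KB
BDP = 1310000 bits (163750 bytes)


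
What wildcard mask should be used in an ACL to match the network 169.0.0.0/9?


Subnet mask: 255.128.0.0
Wildcard = 255.255.255.255 - subnet mask
255 - 255 = 0
255 - 128 = 127
255 - 0 = 255
255 - 0 = 255
Wildcard: 0.127.255.255


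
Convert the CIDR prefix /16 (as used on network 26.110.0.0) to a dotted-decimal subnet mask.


/16 means 16 network bits, 16 host bits
Binary: 11111111111111110000000000000000
Mask: 255.255.0.0


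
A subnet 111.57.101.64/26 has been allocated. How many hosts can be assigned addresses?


Host bits = 32 - 26 = 6
Total addresses = 2^6 = 64
Usable = total - 2 (network and broadcast)
Usable hosts: 62


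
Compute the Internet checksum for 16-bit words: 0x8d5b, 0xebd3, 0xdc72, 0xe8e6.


Sum all words (with carry folding):
+ 0x8d5b = 0x8d5b
+ 0xebd3 = 0x792f
+ 0xdc72 = 0x55a2
+ 0xe8e6 = 0x3e89
One's complement: ~0x3e89
Checksum = 0xc176


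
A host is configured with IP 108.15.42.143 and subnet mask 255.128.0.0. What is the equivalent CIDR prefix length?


Binary: 11111111.10000000.00000000.00000000
Count leading 1s
Prefix: /9


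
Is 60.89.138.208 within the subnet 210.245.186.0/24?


Subnet network: 210.245.186.0
Test IP AND mask: 60.89.138.0
No, 60.89.138.208 is not in 210.245.186.0/24


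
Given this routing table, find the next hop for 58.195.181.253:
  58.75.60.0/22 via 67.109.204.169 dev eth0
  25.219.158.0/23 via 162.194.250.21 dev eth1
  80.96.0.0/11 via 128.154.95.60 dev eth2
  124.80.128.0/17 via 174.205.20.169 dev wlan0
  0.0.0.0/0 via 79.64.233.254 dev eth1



Longest prefix match for 58.195.181.253:
  /22 58.75.60.0: no
  /23 25.219.158.0: no
  /11 80.96.0.0: no
  /17 124.80.128.0: no
  /0 0.0.0.0: MATCH
Selected: next-hop 79.64.233.254 via eth1 (matched /0)


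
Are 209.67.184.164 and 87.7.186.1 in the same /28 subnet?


Mask: 255.255.255.240
209.67.184.164 AND mask = 209.67.184.160
87.7.186.1 AND mask = 87.7.186.0
No, different subnets (209.67.184.160 vs 87.7.186.0)


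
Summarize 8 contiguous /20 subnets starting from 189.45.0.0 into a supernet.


Original prefix: /20
Number of subnets: 8 = 2^3
New prefix = 20 - 3 = 17
Supernet: 189.45.0.0/17


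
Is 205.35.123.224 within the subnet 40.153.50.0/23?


Subnet network: 40.153.50.0
Test IP AND mask: 205.35.122.0
No, 205.35.123.224 is not in 40.153.50.0/23


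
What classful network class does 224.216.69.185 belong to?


First octet: 224
Binary: 11100000
1110xxxx -> Class D (224-239)
Class D (multicast), default mask N/A


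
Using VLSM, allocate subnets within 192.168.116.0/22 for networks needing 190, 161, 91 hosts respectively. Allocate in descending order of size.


190 hosts -> /24 (254 usable): 192.168.116.0/24
161 hosts -> /24 (254 usable): 192.168.117.0/24
91 hosts -> /25 (126 usable): 192.168.118.0/25
Allocation: 192.168.116.0/24 (190 hosts, 254 usable); 192.168.117.0/24 (161 hosts, 254 usable); 192.168.118.0/25 (91 hosts, 126 usable)


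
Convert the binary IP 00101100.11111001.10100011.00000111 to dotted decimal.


00101100 = 44
11111001 = 249
10100011 = 163
00000111 = 7
IP: 44.249.163.7


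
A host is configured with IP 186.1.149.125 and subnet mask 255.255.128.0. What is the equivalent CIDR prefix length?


Binary: 11111111.11111111.10000000.00000000
Count leading 1s
Prefix: /17


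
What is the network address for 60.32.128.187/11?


IP:   00111100.00100000.10000000.10111011
Mask: 11111111.11100000.00000000.00000000
AND operation:
Net:  00111100.00100000.00000000.00000000
Network: 60.32.0.0/11


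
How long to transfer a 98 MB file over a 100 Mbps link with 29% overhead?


Effective throughput = 100 * (1 - 29/100) = 71 Mbps
File size in Mb = 98 * 8 = 784 Mb
Time = 784 / 71
Time = 11.0423 seconds


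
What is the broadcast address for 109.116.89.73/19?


Network: 109.116.64.0/19
Host bits = 13
Set all host bits to 1:
Broadcast: 109.116.95.255


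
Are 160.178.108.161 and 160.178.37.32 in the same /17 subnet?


Mask: 255.255.128.0
160.178.108.161 AND mask = 160.178.0.0
160.178.37.32 AND mask = 160.178.0.0
Yes, same subnet (160.178.0.0)


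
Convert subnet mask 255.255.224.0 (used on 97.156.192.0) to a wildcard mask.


Subnet mask: 255.255.224.0
Wildcard = 255.255.255.255 - subnet mask
255 - 255 = 0
255 - 255 = 0
255 - 224 = 31
255 - 0 = 255
Wildcard: 0.0.31.255


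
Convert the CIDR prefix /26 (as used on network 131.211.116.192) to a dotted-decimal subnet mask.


/26 means 26 network bits, 6 host bits
Binary: 11111111111111111111111111000000
Mask: 255.255.255.192


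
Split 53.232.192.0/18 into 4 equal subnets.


New prefix = 18 + 2 = 20
Each subnet has 4096 addresses
  53.232.192.0/20
  53.232.208.0/20
  53.232.224.0/20
  53.232.240.0/20
Subnets: 53.232.192.0/20, 53.232.208.0/20, 53.232.224.0/20, 53.232.240.0/20


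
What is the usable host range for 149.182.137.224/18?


Network: 149.182.128.0
Broadcast: 149.182.191.255
First usable = network + 1
Last usable = broadcast - 1
Range: 149.182.128.1 to 149.182.191.254


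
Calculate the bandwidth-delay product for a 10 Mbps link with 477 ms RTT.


BDP = bandwidth * RTT
= 10 Mbps * 477 ms
= 10 * 1e6 * 477 / 1000 bits
= 4770000 bits
= 596250 bytes
= 582.2754 KB
BDP = 4770000 bits (596250 bytes)


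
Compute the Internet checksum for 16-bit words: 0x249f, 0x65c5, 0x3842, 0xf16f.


Sum all words (with carry folding):
+ 0x249f = 0x249f
+ 0x65c5 = 0x8a64
+ 0x3842 = 0xc2a6
+ 0xf16f = 0xb416
One's complement: ~0xb416
Checksum = 0x4be9


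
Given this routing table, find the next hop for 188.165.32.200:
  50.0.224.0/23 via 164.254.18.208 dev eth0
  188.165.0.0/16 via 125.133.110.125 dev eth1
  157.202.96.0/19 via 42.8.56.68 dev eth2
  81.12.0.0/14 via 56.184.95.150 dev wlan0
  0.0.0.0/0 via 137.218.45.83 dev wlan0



Longest prefix match for 188.165.32.200:
  /23 50.0.224.0: no
  /16 188.165.0.0: MATCH
  /19 157.202.96.0: no
  /14 81.12.0.0: no
  /0 0.0.0.0: MATCH
Selected: next-hop 125.133.110.125 via eth1 (matched /16)


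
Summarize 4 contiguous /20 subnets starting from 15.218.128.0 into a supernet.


Original prefix: /20
Number of subnets: 4 = 2^2
New prefix = 20 - 2 = 18
Supernet: 15.218.128.0/18


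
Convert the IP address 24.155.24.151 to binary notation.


24 = 00011000
155 = 10011011
24 = 00011000
151 = 10010111
Binary: 00011000.10011011.00011000.10010111


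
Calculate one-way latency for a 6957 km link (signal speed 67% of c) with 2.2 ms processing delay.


Speed = 0.67 * 3e5 km/s = 201000 km/s
Propagation delay = 6957 / 201000 = 0.0346 s = 34.6119 ms
Processing delay = 2.2 ms
Total one-way latency = 36.8119 ms


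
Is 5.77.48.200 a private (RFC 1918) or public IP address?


RFC 1918 private ranges:
  10.0.0.0/8 (10.0.0.0 - 10.255.255.255)
  172.16.0.0/12 (172.16.0.0 - 172.31.255.255)
  192.168.0.0/16 (192.168.0.0 - 192.168.255.255)
Public (not in any RFC 1918 range)


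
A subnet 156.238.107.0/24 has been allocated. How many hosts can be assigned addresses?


Host bits = 32 - 24 = 8
Total addresses = 2^8 = 256
Usable = total - 2 (network and broadcast)
Usable hosts: 254


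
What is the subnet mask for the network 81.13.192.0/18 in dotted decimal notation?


/18 means 18 network bits, 14 host bits
Binary: 11111111111111111100000000000000
Mask: 255.255.192.0


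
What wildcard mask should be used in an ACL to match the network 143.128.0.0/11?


Subnet mask: 255.224.0.0
Wildcard = 255.255.255.255 - subnet mask
255 - 255 = 0
255 - 224 = 31
255 - 0 = 255
255 - 0 = 255
Wildcard: 0.31.255.255


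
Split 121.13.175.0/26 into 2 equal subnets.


New prefix = 26 + 1 = 27
Each subnet has 32 addresses
  121.13.175.0/27
  121.13.175.32/27
Subnets: 121.13.175.0/27, 121.13.175.32/27


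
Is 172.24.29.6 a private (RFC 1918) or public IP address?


RFC 1918 private ranges:
  10.0.0.0/8 (10.0.0.0 - 10.255.255.255)
  172.16.0.0/12 (172.16.0.0 - 172.31.255.255)
  192.168.0.0/16 (192.168.0.0 - 192.168.255.255)
Private (in 172.16.0.0/12)


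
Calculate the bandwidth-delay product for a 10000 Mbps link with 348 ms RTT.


BDP = bandwidth * RTT
= 10000 Mbps * 348 ms
= 10000 * 1e6 * 348 / 1000 bits
= 3480000000 bits
= 435000000 bytes
= 424804.6875 KB
BDP = 3480000000 bits (435000000 bytes)


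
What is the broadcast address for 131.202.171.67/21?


Network: 131.202.168.0/21
Host bits = 11
Set all host bits to 1:
Broadcast: 131.202.175.255


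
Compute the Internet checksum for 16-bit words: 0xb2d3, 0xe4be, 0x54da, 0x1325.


Sum all words (with carry folding):
+ 0xb2d3 = 0xb2d3
+ 0xe4be = 0x9792
+ 0x54da = 0xec6c
+ 0x1325 = 0xff91
One's complement: ~0xff91
Checksum = 0x006e


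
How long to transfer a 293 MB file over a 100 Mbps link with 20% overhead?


Effective throughput = 100 * (1 - 20/100) = 80 Mbps
File size in Mb = 293 * 8 = 2344 Mb
Time = 2344 / 80
Time = 29.3 seconds


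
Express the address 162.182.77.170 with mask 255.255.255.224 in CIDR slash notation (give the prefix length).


Binary: 11111111.11111111.11111111.11100000
Count leading 1s
Prefix: /27


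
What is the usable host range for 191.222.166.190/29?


Network: 191.222.166.184
Broadcast: 191.222.166.191
First usable = network + 1
Last usable = broadcast - 1
Range: 191.222.166.185 to 191.222.166.190


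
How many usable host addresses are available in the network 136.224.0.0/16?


Host bits = 32 - 16 = 16
Total addresses = 2^16 = 65536
Usable = total - 2 (network and broadcast)
Usable hosts: 65534


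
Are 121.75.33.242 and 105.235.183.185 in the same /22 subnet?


Mask: 255.255.252.0
121.75.33.242 AND mask = 121.75.32.0
105.235.183.185 AND mask = 105.235.180.0
No, different subnets (121.75.32.0 vs 105.235.180.0)


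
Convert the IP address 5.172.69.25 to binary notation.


5 = 00000101
172 = 10101100
69 = 01000101
25 = 00011001
Binary: 00000101.10101100.01000101.00011001


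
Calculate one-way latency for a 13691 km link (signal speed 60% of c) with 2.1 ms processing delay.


Speed = 0.6 * 3e5 km/s = 180000 km/s
Propagation delay = 13691 / 180000 = 0.0761 s = 76.0611 ms
Processing delay = 2.1 ms
Total one-way latency = 78.1611 ms


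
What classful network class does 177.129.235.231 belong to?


First octet: 177
Binary: 10110001
10xxxxxx -> Class B (128-191)
Class B, default mask 255.255.0.0 (/16)


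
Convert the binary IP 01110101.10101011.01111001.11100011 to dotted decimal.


01110101 = 117
10101011 = 171
01111001 = 121
11100011 = 227
IP: 117.171.121.227


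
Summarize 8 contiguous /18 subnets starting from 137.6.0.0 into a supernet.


Original prefix: /18
Number of subnets: 8 = 2^3
New prefix = 18 - 3 = 15
Supernet: 137.6.0.0/15


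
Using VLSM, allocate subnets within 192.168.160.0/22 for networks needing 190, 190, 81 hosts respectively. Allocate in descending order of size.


190 hosts -> /24 (254 usable): 192.168.160.0/24
190 hosts -> /24 (254 usable): 192.168.161.0/24
81 hosts -> /25 (126 usable): 192.168.162.0/25
Allocation: 192.168.160.0/24 (190 hosts, 254 usable); 192.168.161.0/24 (190 hosts, 254 usable); 192.168.162.0/25 (81 hosts, 126 usable)


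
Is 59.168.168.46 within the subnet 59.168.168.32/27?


Subnet network: 59.168.168.32
Test IP AND mask: 59.168.168.32
Yes, 59.168.168.46 is in 59.168.168.32/27


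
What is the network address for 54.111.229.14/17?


IP:   00110110.01101111.11100101.00001110
Mask: 11111111.11111111.10000000.00000000
AND operation:
Net:  00110110.01101111.10000000.00000000
Network: 54.111.128.0/17


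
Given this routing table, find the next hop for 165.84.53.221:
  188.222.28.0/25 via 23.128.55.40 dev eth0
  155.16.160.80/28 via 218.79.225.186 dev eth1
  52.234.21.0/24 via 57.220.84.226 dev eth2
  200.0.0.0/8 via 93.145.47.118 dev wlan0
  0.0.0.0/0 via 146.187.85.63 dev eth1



Longest prefix match for 165.84.53.221:
  /25 188.222.28.0: no
  /28 155.16.160.80: no
  /24 52.234.21.0: no
  /8 200.0.0.0: no
  /0 0.0.0.0: MATCH
Selected: next-hop 146.187.85.63 via eth1 (matched /0)


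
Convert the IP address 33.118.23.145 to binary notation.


33 = 00100001
118 = 01110110
23 = 00010111
145 = 10010001
Binary: 00100001.01110110.00010111.10010001


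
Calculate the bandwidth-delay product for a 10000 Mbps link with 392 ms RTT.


BDP = bandwidth * RTT
= 10000 Mbps * 392 ms
= 10000 * 1e6 * 392 / 1000 bits
= 3920000000 bits
= 490000000 bytes
= 478515.625 KB
BDP = 3920000000 bits (490000000 bytes)


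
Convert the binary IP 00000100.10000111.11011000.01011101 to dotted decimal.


00000100 = 4
10000111 = 135
11011000 = 216
01011101 = 93
IP: 4.135.216.93


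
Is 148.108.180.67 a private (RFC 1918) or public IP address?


RFC 1918 private ranges:
  10.0.0.0/8 (10.0.0.0 - 10.255.255.255)
  172.16.0.0/12 (172.16.0.0 - 172.31.255.255)
  192.168.0.0/16 (192.168.0.0 - 192.168.255.255)
Public (not in any RFC 1918 range)


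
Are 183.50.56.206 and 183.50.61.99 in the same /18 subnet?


Mask: 255.255.192.0
183.50.56.206 AND mask = 183.50.0.0
183.50.61.99 AND mask = 183.50.0.0
Yes, same subnet (183.50.0.0)


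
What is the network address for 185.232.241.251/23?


IP:   10111001.11101000.11110001.11111011
Mask: 11111111.11111111.11111110.00000000
AND operation:
Net:  10111001.11101000.11110000.00000000
Network: 185.232.240.0/23


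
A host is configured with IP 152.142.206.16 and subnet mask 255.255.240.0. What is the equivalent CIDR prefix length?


Binary: 11111111.11111111.11110000.00000000
Count leading 1s
Prefix: /20


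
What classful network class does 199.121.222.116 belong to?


First octet: 199
Binary: 11000111
110xxxxx -> Class C (192-223)
Class C, default mask 255.255.255.0 (/24)


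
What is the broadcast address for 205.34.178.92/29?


Network: 205.34.178.88/29
Host bits = 3
Set all host bits to 1:
Broadcast: 205.34.178.95


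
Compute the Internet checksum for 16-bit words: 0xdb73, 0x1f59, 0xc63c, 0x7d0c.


Sum all words (with carry folding):
+ 0xdb73 = 0xdb73
+ 0x1f59 = 0xfacc
+ 0xc63c = 0xc109
+ 0x7d0c = 0x3e16
One's complement: ~0x3e16
Checksum = 0xc1e9


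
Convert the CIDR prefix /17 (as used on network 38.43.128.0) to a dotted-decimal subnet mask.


/17 means 17 network bits, 15 host bits
Binary: 11111111111111111000000000000000
Mask: 255.255.128.0


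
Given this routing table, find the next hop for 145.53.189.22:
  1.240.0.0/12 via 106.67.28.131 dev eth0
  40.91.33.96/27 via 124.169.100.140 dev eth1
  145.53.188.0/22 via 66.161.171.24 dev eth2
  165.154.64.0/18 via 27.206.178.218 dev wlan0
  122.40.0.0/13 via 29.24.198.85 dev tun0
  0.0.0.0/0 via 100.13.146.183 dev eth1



Longest prefix match for 145.53.189.22:
  /12 1.240.0.0: no
  /27 40.91.33.96: no
  /22 145.53.188.0: MATCH
  /18 165.154.64.0: no
  /13 122.40.0.0: no
  /0 0.0.0.0: MATCH
Selected: next-hop 66.161.171.24 via eth2 (matched /22)
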